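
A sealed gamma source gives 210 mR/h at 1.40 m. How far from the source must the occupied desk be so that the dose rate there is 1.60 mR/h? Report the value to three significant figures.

By the inverse-square law, d₂ = d₁·√(I₁/I₂).
I₁/I₂ = 210/1.60 = 131.2, so d₂ = 1.40 × √131.2 = 16.04 m.

16.0 m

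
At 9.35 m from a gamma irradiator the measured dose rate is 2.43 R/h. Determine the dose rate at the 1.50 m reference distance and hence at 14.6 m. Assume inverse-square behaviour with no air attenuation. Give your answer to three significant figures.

Using I₁d₁² = I₂d₂²,
At 1.50 m: 2.43 × (9.35/1.50)² = 2.43 × 38.85 = 94.41 R/h
At 14.6 m: 94.41 × (1.50/14.6)² = 94.41 × 0.01056 = 0.9970 R/h.

94.4 R/h; 0.997 R/h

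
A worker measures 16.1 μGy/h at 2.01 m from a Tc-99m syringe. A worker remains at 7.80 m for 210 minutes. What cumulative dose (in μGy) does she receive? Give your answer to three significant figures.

3.74 μGy

Intensity scales as (d₁/d₂)², so rate at 7.80 m:
(2.01/7.80)² = 0.06641, so 16.1 × 0.06641 = 1.069 μGy/h.
Dose = rate × time = 1.069 μGy/h × 3.500 h = 3.741 μGy.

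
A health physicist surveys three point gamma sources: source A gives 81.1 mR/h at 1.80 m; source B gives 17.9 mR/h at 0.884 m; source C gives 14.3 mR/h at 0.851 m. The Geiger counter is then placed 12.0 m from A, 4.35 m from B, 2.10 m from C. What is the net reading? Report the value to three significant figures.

4.91 mR/h

By superposition, sum each source's inverse-square contribution:
A: 81.1 × (1.80/12.0)² = 1.825 mR/h
B: 17.9 × (0.884/4.35)² = 0.7392 mR/h
C: 14.3 × (0.851/2.10)² = 2.348 mR/h
Total = 1.825 + 0.7392 + 2.348 = 4.912 mR/h.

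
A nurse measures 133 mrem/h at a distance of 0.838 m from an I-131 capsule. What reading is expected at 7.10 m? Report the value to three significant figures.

Intensity scales as (d₁/d₂)², so the rate at 7.10 m is
133 × (0.838/7.10)² = 133 × 0.01393 = 1.853 mrem/h.

1.85 mrem/h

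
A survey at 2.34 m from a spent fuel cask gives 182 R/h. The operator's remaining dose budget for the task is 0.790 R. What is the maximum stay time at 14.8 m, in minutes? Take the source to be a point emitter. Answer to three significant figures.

By the inverse-square law, rate at 14.8 m:
(2.34/14.8)² = 0.02500, so 182 × 0.02500 = 4.550 R/h.
Stay time = 0.790 R ÷ 4.550 R/h = 0.1736 h = 10.42 min.

10.4 min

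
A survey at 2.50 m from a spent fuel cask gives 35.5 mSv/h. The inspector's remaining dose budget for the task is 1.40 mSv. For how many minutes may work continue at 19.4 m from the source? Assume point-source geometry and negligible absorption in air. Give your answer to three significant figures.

142 min

Using I₁d₁² = I₂d₂², rate at 19.4 m:
35.5 × (2.50/19.4)² = 35.5 × 0.01661 = 0.5897 mSv/h.
Stay time = 1.40 mSv ÷ 0.5897 mSv/h = 2.374 h = 142.4 min.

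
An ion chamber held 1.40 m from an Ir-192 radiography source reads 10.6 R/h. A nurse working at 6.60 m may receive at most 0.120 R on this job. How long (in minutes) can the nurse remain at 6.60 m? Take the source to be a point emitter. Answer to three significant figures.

15.1 min

By the inverse-square law, rate at 6.60 m:
(1.40/6.60)² = 0.04500, so 10.6 × 0.04500 = 0.4770 R/h.
Stay time = 0.120 R ÷ 0.4770 R/h = 0.2516 h = 15.10 min.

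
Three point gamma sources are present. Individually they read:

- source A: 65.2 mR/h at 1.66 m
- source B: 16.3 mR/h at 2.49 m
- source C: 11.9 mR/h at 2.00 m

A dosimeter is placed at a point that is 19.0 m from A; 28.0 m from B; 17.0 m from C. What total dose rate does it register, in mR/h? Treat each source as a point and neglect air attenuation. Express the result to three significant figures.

Each source contributes Iᵢ·(dᵢ/rᵢ)²; contributions add.
A: 65.2 × (1.66/19.0)² = 0.4977 mR/h
B: 16.3 × (2.49/28.0)² = 0.1289 mR/h
C: 11.9 × (2.00/17.0)² = 0.1647 mR/h
Total = 0.4977 + 0.1289 + 0.1647 = 0.7913 mR/h.

0.791 mR/h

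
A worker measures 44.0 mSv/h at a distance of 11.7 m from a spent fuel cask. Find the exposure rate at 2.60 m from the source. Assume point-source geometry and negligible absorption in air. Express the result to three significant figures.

Intensity scales as (d₁/d₂)², so the rate at 2.60 m is
(11.7/2.60)² = 20.25, so 44.0 × 20.25 = 891.0 mSv/h.

891 mSv/h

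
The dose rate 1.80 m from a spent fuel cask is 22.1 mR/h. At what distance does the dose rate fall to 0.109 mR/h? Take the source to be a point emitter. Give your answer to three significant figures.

Applying the 1/r² law, d₂ = d₁·√(I₁/I₂).
I₁/I₂ = 22.1/0.109 = 202.8, so d₂ = 1.80 × √202.8 = 25.63 m.

25.6 m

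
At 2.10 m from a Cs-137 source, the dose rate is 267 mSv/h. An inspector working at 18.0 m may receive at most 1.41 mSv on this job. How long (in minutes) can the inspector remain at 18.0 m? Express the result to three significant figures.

23.3 min

Using I₁d₁² = I₂d₂², rate at 18.0 m:
(2.10/18.0)² = 0.01361, so 267 × 0.01361 = 3.634 mSv/h.
Stay time = 1.41 mSv ÷ 3.634 mSv/h = 0.3880 h = 23.28 min.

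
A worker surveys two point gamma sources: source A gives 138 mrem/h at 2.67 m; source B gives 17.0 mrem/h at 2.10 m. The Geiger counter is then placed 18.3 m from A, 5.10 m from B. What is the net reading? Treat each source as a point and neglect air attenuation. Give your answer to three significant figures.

5.82 mrem/h

By superposition, sum each source's inverse-square contribution:
A: 138 × (2.67/18.3)² = 2.938 mrem/h
B: 17.0 × (2.10/5.10)² = 2.882 mrem/h
Total = 2.938 + 2.882 = 5.820 mrem/h.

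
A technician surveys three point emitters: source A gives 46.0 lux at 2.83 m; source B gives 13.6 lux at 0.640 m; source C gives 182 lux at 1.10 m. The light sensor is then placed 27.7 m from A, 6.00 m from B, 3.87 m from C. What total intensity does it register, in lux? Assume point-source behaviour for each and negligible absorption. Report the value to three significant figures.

By superposition, sum each source's inverse-square contribution:
A: 46.0 × (2.83/27.7)² = 0.4801 lux
B: 13.6 × (0.640/6.00)² = 0.1547 lux
C: 182 × (1.10/3.87)² = 14.70 lux
Total = 0.4801 + 0.1547 + 14.70 = 15.33 lux.

15.3 lux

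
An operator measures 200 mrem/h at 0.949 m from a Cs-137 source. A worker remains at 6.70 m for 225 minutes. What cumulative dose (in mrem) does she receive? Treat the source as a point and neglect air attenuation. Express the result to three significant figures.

15.0 mrem

Applying the 1/r² law, rate at 6.70 m:
200 × (0.949/6.70)² = 200 × 0.02006 = 4.012 mrem/h.
Dose = rate × time = 4.012 mrem/h × 3.750 h = 15.04 mrem.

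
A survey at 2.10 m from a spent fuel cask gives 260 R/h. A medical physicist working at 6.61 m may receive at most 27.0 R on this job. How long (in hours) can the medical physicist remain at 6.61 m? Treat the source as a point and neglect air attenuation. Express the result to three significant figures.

1.03 h

Intensity scales as (d₁/d₂)², so rate at 6.61 m:
260 × (2.10/6.61)² = 260 × 0.1009 = 26.23 R/h.
Stay time = 27.0 R ÷ 26.23 R/h = 1.029 h.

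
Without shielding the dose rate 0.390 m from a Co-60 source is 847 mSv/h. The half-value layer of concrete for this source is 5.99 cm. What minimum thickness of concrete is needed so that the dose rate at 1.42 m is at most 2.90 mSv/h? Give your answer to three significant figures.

26.7 cm

At 1.42 m, distance alone gives (0.390/1.42)² = 0.07543, so 847 × 0.07543 = 63.89 mSv/h.
Further attenuation needed: 63.89/2.90 = 22.03.
n = log₂(22.03) = 4.461 half-value layers.
Thickness = 4.461 × 5.99 cm = 26.72 cm.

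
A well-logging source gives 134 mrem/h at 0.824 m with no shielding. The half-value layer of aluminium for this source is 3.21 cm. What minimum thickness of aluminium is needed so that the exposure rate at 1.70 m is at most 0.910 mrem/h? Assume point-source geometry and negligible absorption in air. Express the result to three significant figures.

16.4 cm

At 1.70 m, distance alone gives (0.824/1.70)² = 0.2349, so 134 × 0.2349 = 31.48 mrem/h.
Further attenuation needed: 31.48/0.910 = 34.59.
n = log₂(34.59) = 5.112 half-value layers.
Thickness = 5.112 × 3.21 cm = 16.41 cm.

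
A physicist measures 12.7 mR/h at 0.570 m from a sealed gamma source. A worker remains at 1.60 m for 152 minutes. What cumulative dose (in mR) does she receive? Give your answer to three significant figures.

4.08 mR

Intensity scales as (d₁/d₂)², so rate at 1.60 m:
12.7 × (0.570/1.60)² = 12.7 × 0.1269 = 1.612 mR/h.
Dose = rate × time = 1.612 mR/h × 2.533 h = 4.083 mR.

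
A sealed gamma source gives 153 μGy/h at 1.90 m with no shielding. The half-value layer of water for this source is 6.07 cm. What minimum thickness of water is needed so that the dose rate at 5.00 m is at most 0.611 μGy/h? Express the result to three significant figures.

31.4 cm

At 5.00 m, distance alone gives (1.90/5.00)² = 0.1444, so 153 × 0.1444 = 22.09 μGy/h.
Further attenuation needed: 22.09/0.611 = 36.15.
n = log₂(36.15) = 5.176 half-value layers.
Thickness = 5.176 × 6.07 cm = 31.42 cm.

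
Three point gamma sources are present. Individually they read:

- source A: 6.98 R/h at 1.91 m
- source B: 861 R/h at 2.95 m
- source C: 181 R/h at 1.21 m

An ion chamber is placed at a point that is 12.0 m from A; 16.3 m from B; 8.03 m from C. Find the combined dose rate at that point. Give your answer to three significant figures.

By superposition, sum each source's inverse-square contribution:
A: 6.98 × (1.91/12.0)² = 0.1768 R/h
B: 861 × (2.95/16.3)² = 28.20 R/h
C: 181 × (1.21/8.03)² = 4.110 R/h
Total = 0.1768 + 28.20 + 4.110 = 32.49 R/h.

32.5 R/h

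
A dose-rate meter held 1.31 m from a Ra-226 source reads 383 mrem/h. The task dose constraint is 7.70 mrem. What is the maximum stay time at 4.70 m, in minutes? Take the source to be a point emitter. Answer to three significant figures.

15.5 min

Applying the 1/r² law, rate at 4.70 m:
383 × (1.31/4.70)² = 383 × 0.07769 = 29.76 mrem/h.
Stay time = 7.70 mrem ÷ 29.76 mrem/h = 0.2587 h = 15.52 min.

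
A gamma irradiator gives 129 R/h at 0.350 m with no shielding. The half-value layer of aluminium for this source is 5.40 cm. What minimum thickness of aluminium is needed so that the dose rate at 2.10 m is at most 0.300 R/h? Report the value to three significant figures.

19.3 cm

At 2.10 m, distance alone gives 129 × (0.350/2.10)² = 129 × 0.02778 = 3.584 R/h.
Further attenuation needed: 3.584/0.300 = 11.95.
n = log₂(11.95) = 3.579 half-value layers.
Thickness = 3.579 × 5.40 cm = 19.33 cm.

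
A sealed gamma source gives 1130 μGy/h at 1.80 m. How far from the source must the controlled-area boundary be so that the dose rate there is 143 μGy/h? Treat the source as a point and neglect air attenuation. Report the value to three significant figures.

5.06 m

Applying the 1/r² law, d₂ = d₁·√(I₁/I₂).
I₁/I₂ = 1130/143 = 7.902, so d₂ = 1.80 × √7.902 = 5.060 m.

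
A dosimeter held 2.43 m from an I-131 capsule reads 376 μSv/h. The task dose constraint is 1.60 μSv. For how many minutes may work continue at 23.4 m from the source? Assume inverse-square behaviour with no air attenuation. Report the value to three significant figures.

23.7 min

Since intensity falls as 1/r², rate at 23.4 m:
376 × (2.43/23.4)² = 376 × 0.01078 = 4.053 μSv/h.
Stay time = 1.60 μSv ÷ 4.053 μSv/h = 0.3948 h = 23.69 min.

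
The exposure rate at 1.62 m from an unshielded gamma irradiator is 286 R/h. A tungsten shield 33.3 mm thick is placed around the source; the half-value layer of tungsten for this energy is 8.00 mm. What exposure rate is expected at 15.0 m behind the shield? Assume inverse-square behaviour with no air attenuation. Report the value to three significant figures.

0.186 R/h

Distance alone: 286 × (1.62/15.0)² = 286 × 0.01166 = 3.335 R/h.
Shield: 33.3/8.00 = 4.162 half-value layers → attenuation 2^(−4.162) = 0.05586.
Combined: 3.335 × 0.05586 = 0.1863 R/h.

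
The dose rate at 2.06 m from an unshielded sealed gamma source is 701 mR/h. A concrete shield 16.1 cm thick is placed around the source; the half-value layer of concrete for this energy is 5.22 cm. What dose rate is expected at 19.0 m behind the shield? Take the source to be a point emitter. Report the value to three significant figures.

Distance alone: (2.06/19.0)² = 0.01176, so 701 × 0.01176 = 8.244 mR/h.
Shield: 16.1/5.22 = 3.084 half-value layers → attenuation 2^(−3.084) = 0.1179.
Combined: 8.244 × 0.1179 = 0.9720 mR/h.

0.972 mR/h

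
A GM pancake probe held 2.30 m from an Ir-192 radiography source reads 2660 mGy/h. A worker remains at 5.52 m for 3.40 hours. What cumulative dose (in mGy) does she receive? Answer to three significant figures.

1570 mGy

Since intensity falls as 1/r², rate at 5.52 m:
2660 × (2.30/5.52)² = 2660 × 0.1736 = 461.8 mGy/h.
Dose = rate × time = 461.8 mGy/h × 3.400 h = 1570 mGy.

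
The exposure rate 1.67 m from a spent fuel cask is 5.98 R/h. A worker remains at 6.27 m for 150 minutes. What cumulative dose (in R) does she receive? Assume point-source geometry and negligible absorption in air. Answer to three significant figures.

Using I₁d₁² = I₂d₂², rate at 6.27 m:
(1.67/6.27)² = 0.07094, so 5.98 × 0.07094 = 0.4242 R/h.
Dose = rate × time = 0.4242 R/h × 2.500 h = 1.060 R.

1.06 R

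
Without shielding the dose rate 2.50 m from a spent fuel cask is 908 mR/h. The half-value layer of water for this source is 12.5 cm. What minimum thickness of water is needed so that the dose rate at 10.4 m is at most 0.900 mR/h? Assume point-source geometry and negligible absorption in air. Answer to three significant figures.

At 10.4 m, distance alone gives (2.50/10.4)² = 0.05778, so 908 × 0.05778 = 52.46 mR/h.
Further attenuation needed: 52.46/0.900 = 58.29.
n = log₂(58.29) = 5.865 half-value layers.
Thickness = 5.865 × 12.5 cm = 73.31 cm.

73.3 cm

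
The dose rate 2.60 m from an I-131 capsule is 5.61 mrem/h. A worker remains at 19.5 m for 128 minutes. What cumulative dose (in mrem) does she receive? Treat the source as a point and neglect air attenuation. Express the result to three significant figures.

0.213 mrem

Using I₁d₁² = I₂d₂², rate at 19.5 m:
(2.60/19.5)² = 0.01778, so 5.61 × 0.01778 = 0.09975 mrem/h.
Dose = rate × time = 0.09975 mrem/h × 2.133 h = 0.2128 mrem.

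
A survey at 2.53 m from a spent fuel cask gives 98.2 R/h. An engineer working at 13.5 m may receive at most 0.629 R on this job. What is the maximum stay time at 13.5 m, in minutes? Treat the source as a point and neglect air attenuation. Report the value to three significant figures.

Using I₁d₁² = I₂d₂², rate at 13.5 m:
(2.53/13.5)² = 0.03512, so 98.2 × 0.03512 = 3.449 R/h.
Stay time = 0.629 R ÷ 3.449 R/h = 0.1824 h = 10.94 min.

10.9 min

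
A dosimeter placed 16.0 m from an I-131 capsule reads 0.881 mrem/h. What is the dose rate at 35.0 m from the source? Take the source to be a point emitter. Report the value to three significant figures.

0.184 mrem/h

Intensity scales as (d₁/d₂)², so scaling from 16.0 m to 35.0 m:
(16.0/35.0)² = 0.2090, so 0.881 × 0.2090 = 0.1841 mrem/h.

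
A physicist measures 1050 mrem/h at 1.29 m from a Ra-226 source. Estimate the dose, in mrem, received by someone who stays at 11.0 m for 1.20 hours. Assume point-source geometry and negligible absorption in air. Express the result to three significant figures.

17.3 mrem

Applying the 1/r² law, rate at 11.0 m:
1050 × (1.29/11.0)² = 1050 × 0.01375 = 14.44 mrem/h.
Dose = rate × time = 14.44 mrem/h × 1.200 h = 17.33 mrem.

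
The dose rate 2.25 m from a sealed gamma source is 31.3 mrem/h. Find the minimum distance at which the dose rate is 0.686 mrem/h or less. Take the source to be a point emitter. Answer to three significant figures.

Applying the 1/r² law, d₂ = d₁·√(I₁/I₂).
I₁/I₂ = 31.3/0.686 = 45.63, so d₂ = 2.25 × √45.63 = 15.20 m.

15.2 m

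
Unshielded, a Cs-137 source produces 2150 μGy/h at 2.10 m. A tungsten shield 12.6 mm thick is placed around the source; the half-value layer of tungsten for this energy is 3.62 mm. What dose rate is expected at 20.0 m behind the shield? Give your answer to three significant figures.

Distance alone: (2.10/20.0)² = 0.01103, so 2150 × 0.01103 = 23.71 μGy/h.
Shield: 12.6/3.62 = 3.481 half-value layers → attenuation 2^(−3.481) = 0.08956.
Combined: 23.71 × 0.08956 = 2.123 μGy/h.

2.12 μGy/h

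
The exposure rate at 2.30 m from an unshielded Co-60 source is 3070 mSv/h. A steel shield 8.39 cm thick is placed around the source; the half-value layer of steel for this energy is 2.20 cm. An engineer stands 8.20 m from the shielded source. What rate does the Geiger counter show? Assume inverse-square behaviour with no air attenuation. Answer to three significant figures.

17.2 mSv/h

Distance alone: (2.30/8.20)² = 0.07867, so 3070 × 0.07867 = 241.5 mSv/h.
Shield: 8.39/2.20 = 3.814 half-value layers → attenuation 2^(−3.814) = 0.07110.
Combined: 241.5 × 0.07110 = 17.17 mSv/h.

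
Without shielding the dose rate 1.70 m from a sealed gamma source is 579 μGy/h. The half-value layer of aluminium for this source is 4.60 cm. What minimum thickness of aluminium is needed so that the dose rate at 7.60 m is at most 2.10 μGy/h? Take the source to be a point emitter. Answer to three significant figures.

At 7.60 m, distance alone gives (1.70/7.60)² = 0.05003, so 579 × 0.05003 = 28.97 μGy/h.
Further attenuation needed: 28.97/2.10 = 13.80.
n = log₂(13.80) = 3.787 half-value layers.
Thickness = 3.787 × 4.60 cm = 17.42 cm.

17.4 cm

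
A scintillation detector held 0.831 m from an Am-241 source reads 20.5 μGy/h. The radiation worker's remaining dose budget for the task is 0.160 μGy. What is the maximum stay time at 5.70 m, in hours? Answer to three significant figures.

Since intensity falls as 1/r², rate at 5.70 m:
20.5 × (0.831/5.70)² = 20.5 × 0.02125 = 0.4356 μGy/h.
Stay time = 0.160 μGy ÷ 0.4356 μGy/h = 0.3673 h.

0.367 h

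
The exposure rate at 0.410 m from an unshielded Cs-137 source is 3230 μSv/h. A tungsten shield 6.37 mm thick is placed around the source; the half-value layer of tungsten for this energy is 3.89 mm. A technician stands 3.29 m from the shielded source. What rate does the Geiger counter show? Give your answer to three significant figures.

16.1 μSv/h

Distance alone: 3230 × (0.410/3.29)² = 3230 × 0.01553 = 50.16 μSv/h.
Shield: 6.37/3.89 = 1.638 half-value layers → attenuation 2^(−1.638) = 0.3213.
Combined: 50.16 × 0.3213 = 16.12 μSv/h.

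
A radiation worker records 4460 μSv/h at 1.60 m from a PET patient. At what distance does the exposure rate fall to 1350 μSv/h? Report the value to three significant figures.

2.91 m

By the inverse-square law, d₂ = d₁·√(I₁/I₂).
I₁/I₂ = 4460/1350 = 3.304, so d₂ = 1.60 × √3.304 = 2.908 m.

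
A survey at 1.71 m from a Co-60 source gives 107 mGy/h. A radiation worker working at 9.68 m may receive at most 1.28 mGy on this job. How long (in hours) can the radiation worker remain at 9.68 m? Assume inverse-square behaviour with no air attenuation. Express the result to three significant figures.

0.383 h

Since intensity falls as 1/r², rate at 9.68 m:
107 × (1.71/9.68)² = 107 × 0.03121 = 3.339 mGy/h.
Stay time = 1.28 mGy ÷ 3.339 mGy/h = 0.3833 h.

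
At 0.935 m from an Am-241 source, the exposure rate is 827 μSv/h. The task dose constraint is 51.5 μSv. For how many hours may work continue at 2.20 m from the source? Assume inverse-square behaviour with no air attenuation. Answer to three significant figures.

0.345 h

Using I₁d₁² = I₂d₂², rate at 2.20 m:
(0.935/2.20)² = 0.1806, so 827 × 0.1806 = 149.4 μSv/h.
Stay time = 51.5 μSv ÷ 149.4 μSv/h = 0.3447 h.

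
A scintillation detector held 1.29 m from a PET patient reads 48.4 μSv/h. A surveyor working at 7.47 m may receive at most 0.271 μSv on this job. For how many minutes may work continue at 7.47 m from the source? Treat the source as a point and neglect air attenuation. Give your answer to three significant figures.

11.3 min

By the inverse-square law, rate at 7.47 m:
(1.29/7.47)² = 0.02982, so 48.4 × 0.02982 = 1.443 μSv/h.
Stay time = 0.271 μSv ÷ 1.443 μSv/h = 0.1878 h = 11.27 min.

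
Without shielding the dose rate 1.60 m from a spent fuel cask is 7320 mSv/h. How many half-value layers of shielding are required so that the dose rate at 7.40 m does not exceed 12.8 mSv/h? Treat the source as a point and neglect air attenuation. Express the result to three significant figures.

4.74 half-value layers

At 7.40 m, distance alone gives 7320 × (1.60/7.40)² = 7320 × 0.04675 = 342.2 mSv/h.
Further attenuation needed: 342.2/12.8 = 26.73.
n = log₂(26.73) = 4.740 half-value layers.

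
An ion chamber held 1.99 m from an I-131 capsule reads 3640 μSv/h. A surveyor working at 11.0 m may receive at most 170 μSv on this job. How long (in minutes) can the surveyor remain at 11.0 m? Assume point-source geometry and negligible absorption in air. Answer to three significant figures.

Intensity scales as (d₁/d₂)², so rate at 11.0 m:
(1.99/11.0)² = 0.03273, so 3640 × 0.03273 = 119.1 μSv/h.
Stay time = 170 μSv ÷ 119.1 μSv/h = 1.427 h = 85.62 min.

85.6 min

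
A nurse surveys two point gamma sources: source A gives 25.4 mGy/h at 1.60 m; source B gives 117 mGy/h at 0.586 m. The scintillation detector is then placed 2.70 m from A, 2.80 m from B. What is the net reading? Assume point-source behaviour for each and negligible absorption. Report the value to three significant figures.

14.0 mGy/h

By superposition, sum each source's inverse-square contribution:
A: 25.4 × (1.60/2.70)² = 8.920 mGy/h
B: 117 × (0.586/2.80)² = 5.125 mGy/h
Total = 8.920 + 5.125 = 14.04 mGy/h.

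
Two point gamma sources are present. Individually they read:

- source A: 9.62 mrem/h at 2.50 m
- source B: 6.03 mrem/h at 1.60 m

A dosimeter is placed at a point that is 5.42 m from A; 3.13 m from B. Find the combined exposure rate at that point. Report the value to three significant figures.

By superposition, sum each source's inverse-square contribution:
A: 9.62 × (2.50/5.42)² = 2.047 mrem/h
B: 6.03 × (1.60/3.13)² = 1.576 mrem/h
Total = 2.047 + 1.576 = 3.623 mrem/h.

3.62 mrem/h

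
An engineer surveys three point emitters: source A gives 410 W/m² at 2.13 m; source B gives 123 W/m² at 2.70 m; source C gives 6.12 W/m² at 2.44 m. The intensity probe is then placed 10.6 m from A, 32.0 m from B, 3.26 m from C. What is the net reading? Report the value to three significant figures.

Each source contributes Iᵢ·(dᵢ/rᵢ)²; contributions add.
A: 410 × (2.13/10.6)² = 16.56 W/m²
B: 123 × (2.70/32.0)² = 0.8757 W/m²
C: 6.12 × (2.44/3.26)² = 3.428 W/m²
Total = 16.56 + 0.8757 + 3.428 = 20.86 W/m².

20.9 W/m²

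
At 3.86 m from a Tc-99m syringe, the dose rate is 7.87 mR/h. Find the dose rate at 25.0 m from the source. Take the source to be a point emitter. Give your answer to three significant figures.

0.188 mR/h

Since intensity falls as 1/r², the rate at 25.0 m is
7.87 × (3.86/25.0)² = 7.87 × 0.02384 = 0.1876 mR/h.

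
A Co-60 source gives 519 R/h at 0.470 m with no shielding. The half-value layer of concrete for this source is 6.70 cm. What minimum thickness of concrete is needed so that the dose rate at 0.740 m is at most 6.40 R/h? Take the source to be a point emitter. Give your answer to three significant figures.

At 0.740 m, distance alone gives 519 × (0.470/0.740)² = 519 × 0.4034 = 209.4 R/h.
Further attenuation needed: 209.4/6.40 = 32.72.
n = log₂(32.72) = 5.032 half-value layers.
Thickness = 5.032 × 6.70 cm = 33.71 cm.

33.7 cm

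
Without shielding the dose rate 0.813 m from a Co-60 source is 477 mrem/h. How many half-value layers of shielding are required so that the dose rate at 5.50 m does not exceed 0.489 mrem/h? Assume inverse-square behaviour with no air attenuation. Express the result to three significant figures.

At 5.50 m, distance alone gives (0.813/5.50)² = 0.02185, so 477 × 0.02185 = 10.42 mrem/h.
Further attenuation needed: 10.42/0.489 = 21.31.
n = log₂(21.31) = 4.413 half-value layers.

4.41 half-value layers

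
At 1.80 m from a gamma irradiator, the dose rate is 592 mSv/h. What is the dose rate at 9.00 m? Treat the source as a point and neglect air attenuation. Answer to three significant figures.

Intensity scales as (d₁/d₂)², so the rate at 9.00 m is
592 × (1.80/9.00)² = 592 × 0.04000 = 23.68 mSv/h.

23.7 mSv/h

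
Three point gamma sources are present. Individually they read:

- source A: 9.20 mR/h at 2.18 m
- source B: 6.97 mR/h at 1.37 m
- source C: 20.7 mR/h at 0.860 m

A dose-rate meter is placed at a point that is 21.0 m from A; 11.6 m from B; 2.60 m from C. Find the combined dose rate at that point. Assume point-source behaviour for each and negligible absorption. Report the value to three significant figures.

By superposition, sum each source's inverse-square contribution:
A: 9.20 × (2.18/21.0)² = 0.09914 mR/h
B: 6.97 × (1.37/11.6)² = 0.09722 mR/h
C: 20.7 × (0.860/2.60)² = 2.265 mR/h
Total = 0.09914 + 0.09722 + 2.265 = 2.461 mR/h.

2.46 mR/h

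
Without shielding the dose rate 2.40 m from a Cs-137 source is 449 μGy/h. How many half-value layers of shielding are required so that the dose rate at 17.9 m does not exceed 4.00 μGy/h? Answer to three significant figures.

At 17.9 m, distance alone gives 449 × (2.40/17.9)² = 449 × 0.01798 = 8.073 μGy/h.
Further attenuation needed: 8.073/4.00 = 2.018.
n = log₂(2.018) = 1.013 half-value layers.

1.01 half-value layers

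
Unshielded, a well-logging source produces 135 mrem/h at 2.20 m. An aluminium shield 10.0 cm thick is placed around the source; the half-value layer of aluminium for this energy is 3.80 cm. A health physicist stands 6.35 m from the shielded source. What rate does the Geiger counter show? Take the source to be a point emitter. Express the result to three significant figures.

2.61 mrem/h

Distance alone: (2.20/6.35)² = 0.1200, so 135 × 0.1200 = 16.20 mrem/h.
Shield: 10.0/3.80 = 2.632 half-value layers → attenuation 2^(−2.632) = 0.1613.
Combined: 16.20 × 0.1613 = 2.613 mrem/h.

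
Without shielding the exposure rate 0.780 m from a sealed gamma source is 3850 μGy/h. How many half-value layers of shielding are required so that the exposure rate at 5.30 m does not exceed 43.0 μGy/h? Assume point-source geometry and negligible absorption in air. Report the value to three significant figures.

At 5.30 m, distance alone gives (0.780/5.30)² = 0.02166, so 3850 × 0.02166 = 83.39 μGy/h.
Further attenuation needed: 83.39/43.0 = 1.939.
n = log₂(1.939) = 0.9553 half-value layers.

0.955 half-value layers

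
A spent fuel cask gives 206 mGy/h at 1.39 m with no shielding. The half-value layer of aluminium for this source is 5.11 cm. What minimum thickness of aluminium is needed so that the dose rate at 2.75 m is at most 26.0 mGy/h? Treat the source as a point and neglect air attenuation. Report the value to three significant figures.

At 2.75 m, distance alone gives 206 × (1.39/2.75)² = 206 × 0.2555 = 52.63 mGy/h.
Further attenuation needed: 52.63/26.0 = 2.024.
n = log₂(2.024) = 1.017 half-value layers.
Thickness = 1.017 × 5.11 cm = 5.197 cm.

5.20 cm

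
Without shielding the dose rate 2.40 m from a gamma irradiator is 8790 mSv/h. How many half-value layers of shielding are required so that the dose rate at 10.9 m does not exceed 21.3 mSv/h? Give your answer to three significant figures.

At 10.9 m, distance alone gives (2.40/10.9)² = 0.04848, so 8790 × 0.04848 = 426.1 mSv/h.
Further attenuation needed: 426.1/21.3 = 20.00.
n = log₂(20.00) = 4.322 half-value layers.

4.32 half-value layers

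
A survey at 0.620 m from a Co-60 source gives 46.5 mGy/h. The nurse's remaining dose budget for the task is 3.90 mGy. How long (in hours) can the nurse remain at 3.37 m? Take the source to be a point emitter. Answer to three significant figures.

2.48 h

Since intensity falls as 1/r², rate at 3.37 m:
46.5 × (0.620/3.37)² = 46.5 × 0.03385 = 1.574 mGy/h.
Stay time = 3.90 mGy ÷ 1.574 mGy/h = 2.478 h.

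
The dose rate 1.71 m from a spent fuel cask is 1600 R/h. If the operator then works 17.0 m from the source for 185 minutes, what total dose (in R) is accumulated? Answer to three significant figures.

49.9 R

By the inverse-square law, rate at 17.0 m:
(1.71/17.0)² = 0.01012, so 1600 × 0.01012 = 16.19 R/h.
Dose = rate × time = 16.19 R/h × 3.083 h = 49.91 R.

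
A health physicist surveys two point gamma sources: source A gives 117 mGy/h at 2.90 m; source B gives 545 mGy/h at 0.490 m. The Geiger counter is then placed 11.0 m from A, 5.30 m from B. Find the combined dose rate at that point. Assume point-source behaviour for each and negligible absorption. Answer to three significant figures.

By superposition, sum each source's inverse-square contribution:
A: 117 × (2.90/11.0)² = 8.132 mGy/h
B: 545 × (0.490/5.30)² = 4.658 mGy/h
Total = 8.132 + 4.658 = 12.79 mGy/h.

12.8 mGy/h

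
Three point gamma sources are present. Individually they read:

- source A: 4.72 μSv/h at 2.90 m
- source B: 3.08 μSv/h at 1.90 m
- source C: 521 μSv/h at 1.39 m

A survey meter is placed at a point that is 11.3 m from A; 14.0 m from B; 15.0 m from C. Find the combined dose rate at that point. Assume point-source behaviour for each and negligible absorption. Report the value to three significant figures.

4.84 μSv/h

Each source contributes Iᵢ·(dᵢ/rᵢ)²; contributions add.
A: 4.72 × (2.90/11.3)² = 0.3109 μSv/h
B: 3.08 × (1.90/14.0)² = 0.05673 μSv/h
C: 521 × (1.39/15.0)² = 4.474 μSv/h
Total = 0.3109 + 0.05673 + 4.474 = 4.842 μSv/h.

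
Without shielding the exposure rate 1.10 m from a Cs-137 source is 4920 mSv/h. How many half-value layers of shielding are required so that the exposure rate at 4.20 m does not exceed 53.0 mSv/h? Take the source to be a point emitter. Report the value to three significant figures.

At 4.20 m, distance alone gives (1.10/4.20)² = 0.06859, so 4920 × 0.06859 = 337.5 mSv/h.
Further attenuation needed: 337.5/53.0 = 6.368.
n = log₂(6.368) = 2.671 half-value layers.

2.67 half-value layers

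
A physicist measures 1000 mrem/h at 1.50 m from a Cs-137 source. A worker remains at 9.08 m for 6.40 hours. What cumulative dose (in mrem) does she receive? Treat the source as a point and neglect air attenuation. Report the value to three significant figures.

175 mrem

By the inverse-square law, rate at 9.08 m:
(1.50/9.08)² = 0.02729, so 1000 × 0.02729 = 27.29 mrem/h.
Dose = rate × time = 27.29 mrem/h × 6.400 h = 174.7 mrem.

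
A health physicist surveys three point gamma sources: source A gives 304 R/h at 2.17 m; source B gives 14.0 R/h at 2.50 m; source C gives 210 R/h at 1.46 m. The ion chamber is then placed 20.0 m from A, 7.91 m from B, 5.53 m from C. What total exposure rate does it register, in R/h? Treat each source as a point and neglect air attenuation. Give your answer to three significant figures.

By superposition, sum each source's inverse-square contribution:
A: 304 × (2.17/20.0)² = 3.579 R/h
B: 14.0 × (2.50/7.91)² = 1.398 R/h
C: 210 × (1.46/5.53)² = 14.64 R/h
Total = 3.579 + 1.398 + 14.64 = 19.62 R/h.

19.6 R/h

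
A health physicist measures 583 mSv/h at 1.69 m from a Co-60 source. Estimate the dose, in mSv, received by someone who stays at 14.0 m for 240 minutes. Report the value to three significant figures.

Since intensity falls as 1/r², rate at 14.0 m:
(1.69/14.0)² = 0.01457, so 583 × 0.01457 = 8.494 mSv/h.
Dose = rate × time = 8.494 mSv/h × 4.000 h = 33.98 mSv.

34.0 mSv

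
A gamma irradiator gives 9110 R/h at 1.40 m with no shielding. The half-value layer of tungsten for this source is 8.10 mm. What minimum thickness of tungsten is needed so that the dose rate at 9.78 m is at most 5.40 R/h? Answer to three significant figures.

41.4 mm

At 9.78 m, distance alone gives (1.40/9.78)² = 0.02049, so 9110 × 0.02049 = 186.7 R/h.
Further attenuation needed: 186.7/5.40 = 34.57.
n = log₂(34.57) = 5.111 half-value layers.
Thickness = 5.111 × 8.10 mm = 41.40 mm.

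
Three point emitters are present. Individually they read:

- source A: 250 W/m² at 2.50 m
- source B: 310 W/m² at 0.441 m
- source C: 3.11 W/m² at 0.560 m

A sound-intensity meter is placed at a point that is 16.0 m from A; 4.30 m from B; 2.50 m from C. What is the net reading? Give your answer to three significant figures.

9.52 W/m²

By superposition, sum each source's inverse-square contribution:
A: 250 × (2.50/16.0)² = 6.104 W/m²
B: 310 × (0.441/4.30)² = 3.261 W/m²
C: 3.11 × (0.560/2.50)² = 0.1560 W/m²
Total = 6.104 + 3.261 + 0.1560 = 9.521 W/m².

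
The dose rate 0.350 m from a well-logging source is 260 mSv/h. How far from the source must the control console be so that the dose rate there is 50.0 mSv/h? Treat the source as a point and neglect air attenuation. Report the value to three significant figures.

0.798 m

By the inverse-square law, d₂ = d₁·√(I₁/I₂).
I₁/I₂ = 260/50.0 = 5.200, so d₂ = 0.350 × √5.200 = 0.7981 m.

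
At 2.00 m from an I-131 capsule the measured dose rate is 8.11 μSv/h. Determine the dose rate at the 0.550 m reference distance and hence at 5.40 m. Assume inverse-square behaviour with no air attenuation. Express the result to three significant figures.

107 μSv/h; 1.11 μSv/h

Intensity scales as (d₁/d₂)², so
At 0.550 m: (2.00/0.550)² = 13.22, so 8.11 × 13.22 = 107.2 μSv/h
At 5.40 m: (0.550/5.40)² = 0.01037, so 107.2 × 0.01037 = 1.112 μSv/h.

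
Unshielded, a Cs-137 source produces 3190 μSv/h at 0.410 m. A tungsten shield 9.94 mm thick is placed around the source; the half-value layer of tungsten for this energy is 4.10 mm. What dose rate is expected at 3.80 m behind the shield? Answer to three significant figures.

6.92 μSv/h

Distance alone: (0.410/3.80)² = 0.01164, so 3190 × 0.01164 = 37.13 μSv/h.
Shield: 9.94/4.10 = 2.424 half-value layers → attenuation 2^(−2.424) = 0.1863.
Combined: 37.13 × 0.1863 = 6.917 μSv/h.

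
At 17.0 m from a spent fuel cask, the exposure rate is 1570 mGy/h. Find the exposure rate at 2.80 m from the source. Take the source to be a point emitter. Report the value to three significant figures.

57900 mGy/h

Applying the 1/r² law, the rate at 2.80 m is
1570 × (17.0/2.80)² = 1570 × 36.86 = 57870 mGy/h.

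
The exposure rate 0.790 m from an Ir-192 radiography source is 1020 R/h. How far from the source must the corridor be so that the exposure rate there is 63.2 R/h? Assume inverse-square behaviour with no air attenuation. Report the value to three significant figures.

3.17 m

By the inverse-square law, d₂ = d₁·√(I₁/I₂).
I₁/I₂ = 1020/63.2 = 16.14, so d₂ = 0.790 × √16.14 = 3.174 m.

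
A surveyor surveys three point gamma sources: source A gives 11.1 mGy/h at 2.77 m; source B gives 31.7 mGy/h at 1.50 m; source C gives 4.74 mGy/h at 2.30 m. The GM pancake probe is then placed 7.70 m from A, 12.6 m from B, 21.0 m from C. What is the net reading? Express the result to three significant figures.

1.94 mGy/h

Each source contributes Iᵢ·(dᵢ/rᵢ)²; contributions add.
A: 11.1 × (2.77/7.70)² = 1.436 mGy/h
B: 31.7 × (1.50/12.6)² = 0.4493 mGy/h
C: 4.74 × (2.30/21.0)² = 0.05686 mGy/h
Total = 1.436 + 0.4493 + 0.05686 = 1.942 mGy/h.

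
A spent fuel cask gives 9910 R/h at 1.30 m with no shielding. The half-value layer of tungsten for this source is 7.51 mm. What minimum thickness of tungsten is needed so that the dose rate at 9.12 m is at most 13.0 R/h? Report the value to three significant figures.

29.7 mm

At 9.12 m, distance alone gives 9910 × (1.30/9.12)² = 9910 × 0.02032 = 201.4 R/h.
Further attenuation needed: 201.4/13.0 = 15.49.
n = log₂(15.49) = 3.953 half-value layers.
Thickness = 3.953 × 7.51 mm = 29.69 mm.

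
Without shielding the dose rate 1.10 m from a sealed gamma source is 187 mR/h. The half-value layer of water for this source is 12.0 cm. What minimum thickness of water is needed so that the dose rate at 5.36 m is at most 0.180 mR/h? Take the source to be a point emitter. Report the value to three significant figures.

At 5.36 m, distance alone gives (1.10/5.36)² = 0.04212, so 187 × 0.04212 = 7.876 mR/h.
Further attenuation needed: 7.876/0.180 = 43.76.
n = log₂(43.76) = 5.452 half-value layers.
Thickness = 5.452 × 12.0 cm = 65.42 cm.

65.4 cm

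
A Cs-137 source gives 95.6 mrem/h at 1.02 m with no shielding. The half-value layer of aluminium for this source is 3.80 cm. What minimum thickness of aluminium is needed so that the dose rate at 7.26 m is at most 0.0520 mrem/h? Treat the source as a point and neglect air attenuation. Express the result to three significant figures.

19.7 cm

At 7.26 m, distance alone gives 95.6 × (1.02/7.26)² = 95.6 × 0.01974 = 1.887 mrem/h.
Further attenuation needed: 1.887/0.0520 = 36.29.
n = log₂(36.29) = 5.182 half-value layers.
Thickness = 5.182 × 3.80 cm = 19.69 cm.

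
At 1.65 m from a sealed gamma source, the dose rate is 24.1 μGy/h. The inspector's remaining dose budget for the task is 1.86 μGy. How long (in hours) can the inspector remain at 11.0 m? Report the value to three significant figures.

3.43 h

Using I₁d₁² = I₂d₂², rate at 11.0 m:
(1.65/11.0)² = 0.02250, so 24.1 × 0.02250 = 0.5423 μGy/h.
Stay time = 1.86 μGy ÷ 0.5423 μGy/h = 3.430 h.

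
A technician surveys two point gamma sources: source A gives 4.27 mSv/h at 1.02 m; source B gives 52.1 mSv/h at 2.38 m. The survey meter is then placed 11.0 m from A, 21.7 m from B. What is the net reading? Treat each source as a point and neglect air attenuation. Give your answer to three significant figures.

0.663 mSv/h

By superposition, sum each source's inverse-square contribution:
A: 4.27 × (1.02/11.0)² = 0.03671 mSv/h
B: 52.1 × (2.38/21.7)² = 0.6267 mSv/h
Total = 0.03671 + 0.6267 = 0.6634 mSv/h.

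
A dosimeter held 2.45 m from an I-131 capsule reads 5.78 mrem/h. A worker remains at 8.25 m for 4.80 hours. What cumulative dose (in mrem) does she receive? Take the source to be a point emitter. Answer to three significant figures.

Using I₁d₁² = I₂d₂², rate at 8.25 m:
5.78 × (2.45/8.25)² = 5.78 × 0.08819 = 0.5097 mrem/h.
Dose = rate × time = 0.5097 mrem/h × 4.800 h = 2.447 mrem.

2.45 mrem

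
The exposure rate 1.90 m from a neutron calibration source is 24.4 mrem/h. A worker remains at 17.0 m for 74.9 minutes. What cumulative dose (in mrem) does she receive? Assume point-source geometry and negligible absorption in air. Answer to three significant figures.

Using I₁d₁² = I₂d₂², rate at 17.0 m:
24.4 × (1.90/17.0)² = 24.4 × 0.01249 = 0.3048 mrem/h.
Dose = rate × time = 0.3048 mrem/h × 1.248 h = 0.3804 mrem.

0.380 mrem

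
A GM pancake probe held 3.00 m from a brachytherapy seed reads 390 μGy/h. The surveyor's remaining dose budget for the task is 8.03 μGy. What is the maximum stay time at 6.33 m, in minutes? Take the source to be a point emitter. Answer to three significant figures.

5.50 min

Since intensity falls as 1/r², rate at 6.33 m:
390 × (3.00/6.33)² = 390 × 0.2246 = 87.59 μGy/h.
Stay time = 8.03 μGy ÷ 87.59 μGy/h = 0.09168 h = 5.501 min.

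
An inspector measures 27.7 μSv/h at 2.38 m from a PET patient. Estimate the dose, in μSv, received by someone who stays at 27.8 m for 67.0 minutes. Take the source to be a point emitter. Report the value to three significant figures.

Intensity scales as (d₁/d₂)², so rate at 27.8 m:
(2.38/27.8)² = 0.007329, so 27.7 × 0.007329 = 0.2030 μSv/h.
Dose = rate × time = 0.2030 μSv/h × 1.117 h = 0.2268 μSv.

0.227 μSv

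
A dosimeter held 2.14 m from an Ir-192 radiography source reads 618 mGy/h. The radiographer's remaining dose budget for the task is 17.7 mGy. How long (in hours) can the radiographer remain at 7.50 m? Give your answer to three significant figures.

By the inverse-square law, rate at 7.50 m:
618 × (2.14/7.50)² = 618 × 0.08142 = 50.32 mGy/h.
Stay time = 17.7 mGy ÷ 50.32 mGy/h = 0.3517 h.

0.352 h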